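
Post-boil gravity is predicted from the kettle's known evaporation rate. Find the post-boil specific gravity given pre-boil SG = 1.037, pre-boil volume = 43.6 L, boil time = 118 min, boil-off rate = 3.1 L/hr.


V_post = V_pre − rate·(t/60);  SG_post = 1 + (SG_pre−1)·V_pre/V_post
V_post = 43.6 − 3.1·(118/60) = 37.5033
SG_post = 1 + (1.037 − 1)·43.6/37.5033

1.0430


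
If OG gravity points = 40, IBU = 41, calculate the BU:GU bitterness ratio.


BU:GU = IBU / OG_points
BU:GU = 41 / 40

1.0250


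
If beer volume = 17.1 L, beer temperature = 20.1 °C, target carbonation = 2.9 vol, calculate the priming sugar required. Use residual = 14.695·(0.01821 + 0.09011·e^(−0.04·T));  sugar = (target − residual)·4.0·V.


residual = 14.695·(0.01821 + 0.09011·e^(−0.04·20.1)) = 0.8602
sugar = (2.9 − 0.8602)·4.0·17.1

139.5218 g


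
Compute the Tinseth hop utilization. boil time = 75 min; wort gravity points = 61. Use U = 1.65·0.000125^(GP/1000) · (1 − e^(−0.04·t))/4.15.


bigness = 1.65·0.000125^(61/1000) = 0.9537
boil_factor = (1 − e^(−0.04·75))/4.15 = 0.2290
U = 0.9537 · 0.2290

0.2184


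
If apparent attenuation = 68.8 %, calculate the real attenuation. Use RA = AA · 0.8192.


RA = 68.8 · 0.8192

56.3610 %


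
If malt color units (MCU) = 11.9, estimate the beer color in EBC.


SRM = 1.4922·MCU^0.6859;  EBC = SRM·1.97
SRM = 1.4922·11.9^0.6859 = 8.1573
EBC = 8.1573·1.97

16.0698 EBC


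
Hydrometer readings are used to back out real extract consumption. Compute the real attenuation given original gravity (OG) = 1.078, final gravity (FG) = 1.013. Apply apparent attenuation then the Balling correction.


AA = (OG−FG)/(OG−1)·100;  RA = AA·0.8192
AA = (1.078 − 1.013)/(1.078 − 1)·100 = 83.3333
RA = 83.3333·0.8192

68.2667 %


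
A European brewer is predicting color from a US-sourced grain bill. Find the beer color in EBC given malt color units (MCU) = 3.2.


SRM = 1.4922·MCU^0.6859;  EBC = SRM·1.97
SRM = 1.4922·3.2^0.6859 = 3.3137
EBC = 3.3137·1.97

6.5279 EBC


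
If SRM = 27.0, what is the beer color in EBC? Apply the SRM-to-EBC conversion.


EBC = SRM · 1.97
EBC = 27.0 · 1.97

53.1900 EBC


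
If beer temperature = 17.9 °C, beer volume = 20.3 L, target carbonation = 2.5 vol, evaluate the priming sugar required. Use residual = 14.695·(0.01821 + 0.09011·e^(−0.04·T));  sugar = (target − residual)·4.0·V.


residual = 14.695·(0.01821 + 0.09011·e^(−0.04·17.9)) = 0.9147
sugar = (2.5 − 0.9147)·4.0·20.3

128.7247 g


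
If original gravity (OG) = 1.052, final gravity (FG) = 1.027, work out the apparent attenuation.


AA = (OG − FG)/(OG − 1) · 100
AA = (1.052 − 1.027)/(1.052 − 1) · 100

48.0769 %


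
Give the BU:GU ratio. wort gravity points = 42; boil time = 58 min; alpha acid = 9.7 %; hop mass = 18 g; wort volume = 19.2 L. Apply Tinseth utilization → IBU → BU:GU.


U = 1.65·0.000125^(GP/1000)·(1−e^(−0.04t))/4.15;  IBU = (α/100)·m·U·1000/V;  BU:GU = IBU/GP
U = 1.65·0.000125^(42/1000)·(1−e^(−0.04·58))/4.15 = 0.2458
IBU = (9.7/100)·18·0.2458·1000/19.2 = 22.3524
BU:GU = 22.3524/42

0.5322


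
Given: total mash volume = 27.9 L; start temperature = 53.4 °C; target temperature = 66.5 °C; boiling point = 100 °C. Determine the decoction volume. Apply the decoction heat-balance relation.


V_dec = V_total·(T_target − T_start)/(T_boil − T_start)
V_dec = 27.9·(66.5 − 53.4)/(100 − 53.4)

7.8431 L


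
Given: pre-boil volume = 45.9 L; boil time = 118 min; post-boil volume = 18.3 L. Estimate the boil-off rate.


rate = (V_pre − V_post) / (t_min/60)
rate = (45.9 − 18.3) / (118/60)

14.0339 L/hr


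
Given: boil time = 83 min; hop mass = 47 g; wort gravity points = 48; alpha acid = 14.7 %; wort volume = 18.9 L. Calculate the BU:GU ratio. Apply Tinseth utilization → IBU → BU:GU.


U = 1.65·0.000125^(GP/1000)·(1−e^(−0.04t))/4.15;  IBU = (α/100)·m·U·1000/V;  BU:GU = IBU/GP
U = 1.65·0.000125^(48/1000)·(1−e^(−0.04·83))/4.15 = 0.2489
IBU = (14.7/100)·47·0.2489·1000/18.9 = 91.0016
BU:GU = 91.0016/48

1.8959


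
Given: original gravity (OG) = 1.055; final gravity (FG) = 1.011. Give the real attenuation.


AA = (OG−FG)/(OG−1)·100;  RA = AA·0.8192
AA = (1.055 − 1.011)/(1.055 − 1)·100 = 80.0000
RA = 80.0000·0.8192

65.5360 %


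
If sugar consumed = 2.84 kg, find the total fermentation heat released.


Q = m_sugar · 590 kJ/kg
Q = 2.84 · 590

1675.6000 kJ


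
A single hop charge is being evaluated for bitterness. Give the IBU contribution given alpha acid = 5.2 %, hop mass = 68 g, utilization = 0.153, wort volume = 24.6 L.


IBU = (α/100)·mass·U·1000 / V
IBU = (5.2/100)·68·0.153·1000 / 24.6

21.9922 IBU


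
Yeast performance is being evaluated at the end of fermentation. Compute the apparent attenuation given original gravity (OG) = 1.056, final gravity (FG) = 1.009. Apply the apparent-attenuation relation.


AA = (OG − FG)/(OG − 1) · 100
AA = (1.056 − 1.009)/(1.056 − 1) · 100

83.9286 %


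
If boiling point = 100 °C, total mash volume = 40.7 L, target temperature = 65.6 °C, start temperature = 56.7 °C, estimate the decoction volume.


V_dec = V_total·(T_target − T_start)/(T_boil − T_start)
V_dec = 40.7·(65.6 − 56.7)/(100 − 56.7)

8.3656 L


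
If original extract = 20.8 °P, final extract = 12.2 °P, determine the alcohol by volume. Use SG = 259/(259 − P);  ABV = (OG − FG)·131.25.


OG = 259/(259 − 20.8) = 1.0873
FG = 259/(259 − 12.2) = 1.0494
ABV = (1.0873 − 1.0494)·131.25

4.9729 % ABV


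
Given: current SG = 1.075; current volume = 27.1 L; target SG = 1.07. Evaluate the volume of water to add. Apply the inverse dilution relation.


V_water = V·((SG_curr − 1)/(SG_target − 1) − 1)
V_water = 27.1·((1.075 − 1)/(1.07 − 1) − 1)

1.9357 L


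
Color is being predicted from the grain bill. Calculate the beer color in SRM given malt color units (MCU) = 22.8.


SRM = 1.4922 · MCU^0.6859
SRM = 1.4922 · 22.8^0.6859

12.7419 SRM


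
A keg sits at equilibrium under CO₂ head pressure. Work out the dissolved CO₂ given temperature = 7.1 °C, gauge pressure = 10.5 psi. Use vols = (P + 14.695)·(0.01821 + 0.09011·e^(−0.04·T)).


vols = (10.5 + 14.695)·(0.01821 + 0.09011·e^(−0.04·7.1))

2.1678 volumes


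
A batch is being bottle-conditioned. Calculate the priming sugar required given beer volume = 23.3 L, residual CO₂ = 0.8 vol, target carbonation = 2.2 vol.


sugar = (target − residual)·4.0·V
sugar = (2.2 − 0.8)·4.0·23.3

130.4800 g


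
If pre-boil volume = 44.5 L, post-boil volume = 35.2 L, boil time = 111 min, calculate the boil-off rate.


rate = (V_pre − V_post) / (t_min/60)
rate = (44.5 − 35.2) / (111/60)

5.0270 L/hr


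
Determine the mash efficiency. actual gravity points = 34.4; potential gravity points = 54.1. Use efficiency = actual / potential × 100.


efficiency = 34.4 / 54.1 × 100

63.5860 %


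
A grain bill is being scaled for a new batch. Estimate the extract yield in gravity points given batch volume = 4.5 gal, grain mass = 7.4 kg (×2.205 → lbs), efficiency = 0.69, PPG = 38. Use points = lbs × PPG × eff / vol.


lbs = 7.4 × 2.205 = 16.3170
points = 16.3170 × 38 × 0.69 / 4.5

95.0737 points


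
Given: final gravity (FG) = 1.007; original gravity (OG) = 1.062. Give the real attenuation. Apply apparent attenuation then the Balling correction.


AA = (OG−FG)/(OG−1)·100;  RA = AA·0.8192
AA = (1.062 − 1.007)/(1.062 − 1)·100 = 88.7097
RA = 88.7097·0.8192

72.6710 %


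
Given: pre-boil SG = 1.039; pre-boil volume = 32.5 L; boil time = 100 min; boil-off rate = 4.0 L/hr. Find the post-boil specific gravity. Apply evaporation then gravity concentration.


V_post = V_pre − rate·(t/60);  SG_post = 1 + (SG_pre−1)·V_pre/V_post
V_post = 32.5 − 4.0·(100/60) = 25.8333
SG_post = 1 + (1.039 − 1)·32.5/25.8333

1.0491


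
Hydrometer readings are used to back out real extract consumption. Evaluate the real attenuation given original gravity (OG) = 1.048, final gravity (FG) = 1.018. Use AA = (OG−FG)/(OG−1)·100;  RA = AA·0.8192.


AA = (1.048 − 1.018)/(1.048 − 1)·100 = 62.5000
RA = 62.5000·0.8192

51.2000 %


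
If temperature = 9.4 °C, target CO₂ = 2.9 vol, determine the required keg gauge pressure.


psi = vols/(0.01821 + 0.09011·e^(−0.04·T)) − 14.695
psi = 2.9/(0.01821 + 0.09011·e^(−0.04·9.4)) − 14.695

21.5189 psi


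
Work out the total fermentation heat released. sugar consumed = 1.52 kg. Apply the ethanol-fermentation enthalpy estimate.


Q = m_sugar · 590 kJ/kg
Q = 1.52 · 590

896.8000 kJ


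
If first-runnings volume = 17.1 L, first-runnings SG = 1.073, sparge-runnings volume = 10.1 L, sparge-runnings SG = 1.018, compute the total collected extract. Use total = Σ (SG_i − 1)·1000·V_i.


first = (1.073 − 1)·1000·17.1 = 1248.3000
sparge = (1.018 − 1)·1000·10.1 = 181.8000
total = 1248.3000 + 181.8000

1430.1000 gravity·L


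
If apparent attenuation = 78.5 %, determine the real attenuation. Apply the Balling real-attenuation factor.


RA = AA · 0.8192
RA = 78.5 · 0.8192

64.3072 %


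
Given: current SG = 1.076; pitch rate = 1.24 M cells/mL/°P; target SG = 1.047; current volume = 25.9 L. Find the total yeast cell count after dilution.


V_w = V·((SG_c−1)/(SG_t−1)−1);  °P = 259 − 259/SG_t;  cells = rate·(V+V_w)·°P
V_w = 25.9·((1.076−1)/(1.047−1)−1) = 15.9809
V_final = 25.9 + 15.9809 = 41.8809
°P = 259 − 259/1.047 = 11.6266
cells = 1.24·41.8809·11.6266

603.7931 billion cells


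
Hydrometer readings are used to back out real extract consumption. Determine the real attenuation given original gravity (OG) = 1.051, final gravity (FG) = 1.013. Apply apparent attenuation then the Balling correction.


AA = (OG−FG)/(OG−1)·100;  RA = AA·0.8192
AA = (1.051 − 1.013)/(1.051 − 1)·100 = 74.5098
RA = 74.5098·0.8192

61.0384 %


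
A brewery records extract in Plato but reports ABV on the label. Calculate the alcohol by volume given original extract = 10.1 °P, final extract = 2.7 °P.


SG = 259/(259 − P);  ABV = (OG − FG)·131.25
OG = 259/(259 − 10.1) = 1.0406
FG = 259/(259 − 2.7) = 1.0105
ABV = (1.0406 − 1.0105)·131.25

3.9433 % ABV


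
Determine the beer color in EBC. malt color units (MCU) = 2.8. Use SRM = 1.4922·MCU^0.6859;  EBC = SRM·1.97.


SRM = 1.4922·2.8^0.6859 = 3.0237
EBC = 3.0237·1.97

5.9566 EBC


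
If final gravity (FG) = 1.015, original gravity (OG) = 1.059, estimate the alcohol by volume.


ABV = (OG − FG) · 131.25
ABV = (1.059 − 1.015) · 131.25

5.7750 % ABV


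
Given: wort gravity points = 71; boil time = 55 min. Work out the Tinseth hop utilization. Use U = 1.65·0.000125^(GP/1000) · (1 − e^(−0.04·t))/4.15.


bigness = 1.65·0.000125^(71/1000) = 0.8717
boil_factor = (1 − e^(−0.04·55))/4.15 = 0.2143
U = 0.8717 · 0.2143

0.1868


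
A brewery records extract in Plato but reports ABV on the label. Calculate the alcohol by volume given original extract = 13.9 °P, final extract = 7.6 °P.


SG = 259/(259 − P);  ABV = (OG − FG)·131.25
OG = 259/(259 − 13.9) = 1.0567
FG = 259/(259 − 7.6) = 1.0302
ABV = (1.0567 − 1.0302)·131.25

3.4756 % ABV


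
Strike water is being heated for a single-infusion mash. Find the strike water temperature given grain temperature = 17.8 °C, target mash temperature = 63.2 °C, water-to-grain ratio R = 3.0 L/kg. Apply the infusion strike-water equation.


T_strike = (0.41/R)·(T_mash − T_grain) + T_mash
T_strike = (0.41/3.0)·(63.2 − 17.8) + 63.2

69.4047 °C


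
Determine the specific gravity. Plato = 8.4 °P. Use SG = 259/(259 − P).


SG = 259/(259 − 8.4)

1.0335


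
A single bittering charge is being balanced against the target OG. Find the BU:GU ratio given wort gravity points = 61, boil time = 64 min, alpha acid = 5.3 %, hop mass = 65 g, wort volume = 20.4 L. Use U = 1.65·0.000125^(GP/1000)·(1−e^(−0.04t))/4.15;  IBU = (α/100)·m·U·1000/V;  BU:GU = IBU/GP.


U = 1.65·0.000125^(61/1000)·(1−e^(−0.04·64))/4.15 = 0.2120
IBU = (5.3/100)·65·0.2120·1000/20.4 = 35.8067
BU:GU = 35.8067/61

0.5870


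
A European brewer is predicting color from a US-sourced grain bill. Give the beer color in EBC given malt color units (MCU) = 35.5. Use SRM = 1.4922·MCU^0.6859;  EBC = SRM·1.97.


SRM = 1.4922·35.5^0.6859 = 17.2635
EBC = 17.2635·1.97

34.0091 EBC


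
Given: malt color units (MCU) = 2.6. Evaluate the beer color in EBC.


SRM = 1.4922·MCU^0.6859;  EBC = SRM·1.97
SRM = 1.4922·2.6^0.6859 = 2.8738
EBC = 2.8738·1.97

5.6614 EBC


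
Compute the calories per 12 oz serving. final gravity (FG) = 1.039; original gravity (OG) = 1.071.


ABW = (OG−FG)·131.25·0.79/FG;  °P = 259 − 259/SG (for OG→OE and FG→AE);  RE = 0.1808·OE + 0.8192·AE;  Cal = (6.9·ABW + 4·(RE−0.1))·FG·3.55
ABW = (1.071 − 1.039)·131.25·0.79/1.039 = 3.1935
OE = 259 − 259/1.071 = 17.1699 °P
AE = 259 − 259/1.039 = 9.7218 °P
RE = 0.1808·17.1699 + 0.8192·9.7218 = 11.0685 °P
Cal = (6.9·3.1935 + 4·(11.0685−0.1))·1.039·3.55

243.1009 kcal


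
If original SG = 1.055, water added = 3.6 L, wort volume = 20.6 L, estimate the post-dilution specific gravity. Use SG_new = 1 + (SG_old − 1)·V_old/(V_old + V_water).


pts = (1.055 − 1)·1000·20.6/(20.6 + 3.6) = 46.8182
SG_new = 1 + 46.8182/1000

1.0468


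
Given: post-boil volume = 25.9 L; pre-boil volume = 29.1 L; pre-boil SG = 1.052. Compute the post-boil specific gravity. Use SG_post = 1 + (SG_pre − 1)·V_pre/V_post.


pts_pre = (1.052 − 1)·1000 = 52.0000
pts_post = 52.0000·29.1/25.9 = 58.4247
SG_post = 1 + 58.4247/1000

1.0584


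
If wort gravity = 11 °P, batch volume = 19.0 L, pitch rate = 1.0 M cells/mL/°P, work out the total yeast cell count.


cells (billions) = rate · V_L · °P
cells = 1.0 · 19.0 · 11

209.0000 billion cells


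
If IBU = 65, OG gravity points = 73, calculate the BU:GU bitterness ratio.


BU:GU = IBU / OG_points
BU:GU = 65 / 73

0.8904


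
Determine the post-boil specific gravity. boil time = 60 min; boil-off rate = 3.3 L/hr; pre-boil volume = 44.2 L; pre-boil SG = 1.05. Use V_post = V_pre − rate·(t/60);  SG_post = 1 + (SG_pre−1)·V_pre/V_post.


V_post = 44.2 − 3.3·(60/60) = 40.9000
SG_post = 1 + (1.05 − 1)·44.2/40.9000

1.0540


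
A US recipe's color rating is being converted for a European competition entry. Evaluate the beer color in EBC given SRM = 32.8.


EBC = SRM · 1.97
EBC = 32.8 · 1.97

64.6160 EBC


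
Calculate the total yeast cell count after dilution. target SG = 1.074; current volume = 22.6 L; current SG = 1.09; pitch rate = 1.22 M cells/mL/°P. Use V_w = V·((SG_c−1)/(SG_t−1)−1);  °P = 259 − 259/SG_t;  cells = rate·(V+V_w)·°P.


V_w = 22.6·((1.09−1)/(1.074−1)−1) = 4.8865
V_final = 22.6 + 4.8865 = 27.4865
°P = 259 − 259/1.074 = 17.8454
cells = 1.22·27.4865·17.8454

598.4202 billion cells


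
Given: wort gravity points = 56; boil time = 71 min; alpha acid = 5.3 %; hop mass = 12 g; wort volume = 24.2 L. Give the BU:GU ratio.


U = 1.65·0.000125^(GP/1000)·(1−e^(−0.04t))/4.15;  IBU = (α/100)·m·U·1000/V;  BU:GU = IBU/GP
U = 1.65·0.000125^(56/1000)·(1−e^(−0.04·71))/4.15 = 0.2263
IBU = (5.3/100)·12·0.2263·1000/24.2 = 5.9478
BU:GU = 5.9478/56

0.1062


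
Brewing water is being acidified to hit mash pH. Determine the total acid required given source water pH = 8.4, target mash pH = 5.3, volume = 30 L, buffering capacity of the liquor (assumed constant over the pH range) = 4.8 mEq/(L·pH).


acid = buffering capacity · (pH_source − pH_target) · V
acid = 4.8 · (8.4 − 5.3) · 30

446.4000 mEq


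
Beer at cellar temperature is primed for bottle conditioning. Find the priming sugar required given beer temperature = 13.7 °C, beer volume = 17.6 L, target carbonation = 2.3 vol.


residual = 14.695·(0.01821 + 0.09011·e^(−0.04·T));  sugar = (target − residual)·4.0·V
residual = 14.695·(0.01821 + 0.09011·e^(−0.04·13.7)) = 1.0331
sugar = (2.3 − 1.0331)·4.0·17.6

89.1895 g


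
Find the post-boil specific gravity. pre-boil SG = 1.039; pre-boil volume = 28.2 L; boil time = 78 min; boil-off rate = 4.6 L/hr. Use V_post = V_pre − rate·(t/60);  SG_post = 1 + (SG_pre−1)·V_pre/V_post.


V_post = 28.2 − 4.6·(78/60) = 22.2200
SG_post = 1 + (1.039 − 1)·28.2/22.2200

1.0495


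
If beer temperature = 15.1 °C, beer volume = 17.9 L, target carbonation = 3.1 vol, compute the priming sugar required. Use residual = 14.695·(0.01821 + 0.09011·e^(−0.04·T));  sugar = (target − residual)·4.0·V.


residual = 14.695·(0.01821 + 0.09011·e^(−0.04·15.1)) = 0.9914
sugar = (3.1 − 0.9914)·4.0·17.9

150.9748 g


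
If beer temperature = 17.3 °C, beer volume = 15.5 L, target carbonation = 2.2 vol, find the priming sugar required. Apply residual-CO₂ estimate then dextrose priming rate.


residual = 14.695·(0.01821 + 0.09011·e^(−0.04·T));  sugar = (target − residual)·4.0·V
residual = 14.695·(0.01821 + 0.09011·e^(−0.04·17.3)) = 0.9304
sugar = (2.2 − 0.9304)·4.0·15.5

78.7128 g


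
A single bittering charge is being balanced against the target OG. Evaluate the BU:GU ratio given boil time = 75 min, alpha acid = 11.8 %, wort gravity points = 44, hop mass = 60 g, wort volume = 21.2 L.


U = 1.65·0.000125^(GP/1000)·(1−e^(−0.04t))/4.15;  IBU = (α/100)·m·U·1000/V;  BU:GU = IBU/GP
U = 1.65·0.000125^(44/1000)·(1−e^(−0.04·75))/4.15 = 0.2544
IBU = (11.8/100)·60·0.2544·1000/21.2 = 84.9607
BU:GU = 84.9607/44

1.9309


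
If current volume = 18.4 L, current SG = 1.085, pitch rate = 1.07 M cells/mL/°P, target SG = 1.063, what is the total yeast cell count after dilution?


V_w = V·((SG_c−1)/(SG_t−1)−1);  °P = 259 − 259/SG_t;  cells = rate·(V+V_w)·°P
V_w = 18.4·((1.085−1)/(1.063−1)−1) = 6.4254
V_final = 18.4 + 6.4254 = 24.8254
°P = 259 − 259/1.063 = 15.3500
cells = 1.07·24.8254·15.3500

407.7435 billion cells


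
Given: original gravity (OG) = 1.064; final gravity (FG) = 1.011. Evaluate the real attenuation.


AA = (OG−FG)/(OG−1)·100;  RA = AA·0.8192
AA = (1.064 − 1.011)/(1.064 − 1)·100 = 82.8125
RA = 82.8125·0.8192

67.8400 %


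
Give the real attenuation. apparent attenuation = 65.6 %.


RA = AA · 0.8192
RA = 65.6 · 0.8192

53.7395 %


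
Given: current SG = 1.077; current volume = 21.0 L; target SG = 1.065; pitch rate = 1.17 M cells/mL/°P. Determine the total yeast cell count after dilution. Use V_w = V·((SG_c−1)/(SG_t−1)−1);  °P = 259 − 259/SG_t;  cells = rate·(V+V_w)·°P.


V_w = 21.0·((1.077−1)/(1.065−1)−1) = 3.8769
V_final = 21.0 + 3.8769 = 24.8769
°P = 259 − 259/1.065 = 15.8075
cells = 1.17·24.8769·15.8075

460.0934 billion cells


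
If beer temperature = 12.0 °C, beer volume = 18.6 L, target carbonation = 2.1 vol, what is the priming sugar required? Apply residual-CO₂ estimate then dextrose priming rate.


residual = 14.695·(0.01821 + 0.09011·e^(−0.04·T));  sugar = (target − residual)·4.0·V
residual = 14.695·(0.01821 + 0.09011·e^(−0.04·12.0)) = 1.0870
sugar = (2.1 − 1.0870)·4.0·18.6

75.3696 g


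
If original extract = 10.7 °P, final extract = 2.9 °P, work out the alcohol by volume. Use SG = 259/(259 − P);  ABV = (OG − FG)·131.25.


OG = 259/(259 − 10.7) = 1.0431
FG = 259/(259 − 2.9) = 1.0113
ABV = (1.0431 − 1.0113)·131.25

4.1697 % ABV


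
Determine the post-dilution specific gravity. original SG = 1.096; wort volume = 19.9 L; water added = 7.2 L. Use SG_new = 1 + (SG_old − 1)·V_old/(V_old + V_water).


pts = (1.096 − 1)·1000·19.9/(19.9 + 7.2) = 70.4945
SG_new = 1 + 70.4945/1000

1.0705


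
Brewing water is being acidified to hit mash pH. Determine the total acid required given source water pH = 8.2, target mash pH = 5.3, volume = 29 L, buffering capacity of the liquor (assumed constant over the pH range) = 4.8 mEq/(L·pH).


acid = buffering capacity · (pH_source − pH_target) · V
acid = 4.8 · (8.2 − 5.3) · 29

403.6800 mEq


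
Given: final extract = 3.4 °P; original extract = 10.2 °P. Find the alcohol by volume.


SG = 259/(259 − P);  ABV = (OG − FG)·131.25
OG = 259/(259 − 10.2) = 1.0410
FG = 259/(259 − 3.4) = 1.0133
ABV = (1.0410 − 1.0133)·131.25

3.6349 % ABV


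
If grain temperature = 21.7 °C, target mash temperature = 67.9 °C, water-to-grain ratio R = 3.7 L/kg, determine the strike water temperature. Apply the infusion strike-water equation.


T_strike = (0.41/R)·(T_mash − T_grain) + T_mash
T_strike = (0.41/3.7)·(67.9 − 21.7) + 67.9

73.0195 °C


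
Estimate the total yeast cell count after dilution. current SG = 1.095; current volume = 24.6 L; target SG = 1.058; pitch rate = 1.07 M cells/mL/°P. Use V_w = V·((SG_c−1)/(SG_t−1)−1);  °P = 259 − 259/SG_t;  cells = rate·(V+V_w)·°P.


V_w = 24.6·((1.095−1)/(1.058−1)−1) = 15.6931
V_final = 24.6 + 15.6931 = 40.2931
°P = 259 − 259/1.058 = 14.1985
cells = 1.07·40.2931·14.1985

612.1482 billion cells


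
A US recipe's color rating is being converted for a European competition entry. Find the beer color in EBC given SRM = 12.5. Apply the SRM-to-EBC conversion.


EBC = SRM · 1.97
EBC = 12.5 · 1.97

24.6250 EBC


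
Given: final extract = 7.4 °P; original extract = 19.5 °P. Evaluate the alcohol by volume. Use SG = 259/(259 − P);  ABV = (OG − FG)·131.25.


OG = 259/(259 − 19.5) = 1.0814
FG = 259/(259 − 7.4) = 1.0294
ABV = (1.0814 − 1.0294)·131.25

6.8260 % ABV


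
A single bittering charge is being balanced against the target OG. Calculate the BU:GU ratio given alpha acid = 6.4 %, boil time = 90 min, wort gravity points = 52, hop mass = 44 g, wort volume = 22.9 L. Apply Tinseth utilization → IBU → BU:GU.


U = 1.65·0.000125^(GP/1000)·(1−e^(−0.04t))/4.15;  IBU = (α/100)·m·U·1000/V;  BU:GU = IBU/GP
U = 1.65·0.000125^(52/1000)·(1−e^(−0.04·90))/4.15 = 0.2424
IBU = (6.4/100)·44·0.2424·1000/22.9 = 29.8017
BU:GU = 29.8017/52

0.5731


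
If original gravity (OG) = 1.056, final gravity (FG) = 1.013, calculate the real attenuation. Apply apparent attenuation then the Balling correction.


AA = (OG−FG)/(OG−1)·100;  RA = AA·0.8192
AA = (1.056 − 1.013)/(1.056 − 1)·100 = 76.7857
RA = 76.7857·0.8192

62.9029 %


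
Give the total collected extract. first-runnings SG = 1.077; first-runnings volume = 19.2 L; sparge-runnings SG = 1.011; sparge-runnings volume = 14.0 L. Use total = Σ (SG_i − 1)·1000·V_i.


first = (1.077 − 1)·1000·19.2 = 1478.4000
sparge = (1.011 − 1)·1000·14.0 = 154.0000
total = 1478.4000 + 154.0000

1632.4000 gravity·L


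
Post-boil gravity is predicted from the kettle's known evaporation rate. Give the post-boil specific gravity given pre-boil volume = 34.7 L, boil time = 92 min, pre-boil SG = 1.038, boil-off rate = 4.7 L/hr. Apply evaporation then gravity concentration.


V_post = V_pre − rate·(t/60);  SG_post = 1 + (SG_pre−1)·V_pre/V_post
V_post = 34.7 − 4.7·(92/60) = 27.4933
SG_post = 1 + (1.038 − 1)·34.7/27.4933

1.0480


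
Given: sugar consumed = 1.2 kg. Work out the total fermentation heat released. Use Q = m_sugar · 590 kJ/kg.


Q = 1.2 · 590

708.0000 kJ


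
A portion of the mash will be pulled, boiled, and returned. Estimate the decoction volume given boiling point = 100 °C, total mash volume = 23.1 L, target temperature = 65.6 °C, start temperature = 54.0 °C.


V_dec = V_total·(T_target − T_start)/(T_boil − T_start)
V_dec = 23.1·(65.6 − 54.0)/(100 − 54.0)

5.8252 L


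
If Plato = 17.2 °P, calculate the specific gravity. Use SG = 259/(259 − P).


SG = 259/(259 − 17.2)

1.0711


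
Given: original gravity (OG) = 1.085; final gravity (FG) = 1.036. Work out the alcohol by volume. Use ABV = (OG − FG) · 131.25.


ABV = (1.085 − 1.036) · 131.25

6.4312 % ABV


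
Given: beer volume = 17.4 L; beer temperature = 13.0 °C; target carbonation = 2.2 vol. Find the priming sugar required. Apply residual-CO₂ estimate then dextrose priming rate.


residual = 14.695·(0.01821 + 0.09011·e^(−0.04·T));  sugar = (target − residual)·4.0·V
residual = 14.695·(0.01821 + 0.09011·e^(−0.04·13.0)) = 1.0548
sugar = (2.2 − 1.0548)·4.0·17.4

79.7031 g


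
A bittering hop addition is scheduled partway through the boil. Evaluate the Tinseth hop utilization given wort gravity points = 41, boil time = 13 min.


U = 1.65·0.000125^(GP/1000) · (1 − e^(−0.04·t))/4.15
bigness = 1.65·0.000125^(41/1000) = 1.1415
boil_factor = (1 − e^(−0.04·13))/4.15 = 0.0977
U = 1.1415 · 0.0977

0.1115


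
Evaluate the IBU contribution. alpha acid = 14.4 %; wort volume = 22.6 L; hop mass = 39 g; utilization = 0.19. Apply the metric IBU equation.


IBU = (α/100)·mass·U·1000 / V
IBU = (14.4/100)·39·0.19·1000 / 22.6

47.2142 IBU


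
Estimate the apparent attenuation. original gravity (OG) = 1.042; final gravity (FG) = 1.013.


AA = (OG − FG)/(OG − 1) · 100
AA = (1.042 − 1.013)/(1.042 − 1) · 100

69.0476 %


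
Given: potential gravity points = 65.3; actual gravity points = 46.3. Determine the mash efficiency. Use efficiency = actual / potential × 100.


efficiency = 46.3 / 65.3 × 100

70.9035 %


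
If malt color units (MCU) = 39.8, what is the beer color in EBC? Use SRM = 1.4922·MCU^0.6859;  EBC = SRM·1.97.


SRM = 1.4922·39.8^0.6859 = 18.6718
EBC = 18.6718·1.97

36.7835 EBC


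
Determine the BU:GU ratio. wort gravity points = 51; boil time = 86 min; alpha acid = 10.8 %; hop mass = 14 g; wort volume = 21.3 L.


U = 1.65·0.000125^(GP/1000)·(1−e^(−0.04t))/4.15;  IBU = (α/100)·m·U·1000/V;  BU:GU = IBU/GP
U = 1.65·0.000125^(51/1000)·(1−e^(−0.04·86))/4.15 = 0.2433
IBU = (10.8/100)·14·0.2433·1000/21.3 = 17.2742
BU:GU = 17.2742/51

0.3387


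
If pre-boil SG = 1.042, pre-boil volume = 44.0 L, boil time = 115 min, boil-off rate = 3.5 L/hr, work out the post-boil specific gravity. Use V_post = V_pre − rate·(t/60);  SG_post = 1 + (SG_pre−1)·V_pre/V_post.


V_post = 44.0 − 3.5·(115/60) = 37.2917
SG_post = 1 + (1.042 − 1)·44.0/37.2917

1.0496


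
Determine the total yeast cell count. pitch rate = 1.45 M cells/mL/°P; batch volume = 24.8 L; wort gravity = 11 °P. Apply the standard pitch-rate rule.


cells (billions) = rate · V_L · °P
cells = 1.45 · 24.8 · 11

395.5600 billion cells


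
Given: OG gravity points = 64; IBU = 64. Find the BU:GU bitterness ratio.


BU:GU = IBU / OG_points
BU:GU = 64 / 64

1.0000


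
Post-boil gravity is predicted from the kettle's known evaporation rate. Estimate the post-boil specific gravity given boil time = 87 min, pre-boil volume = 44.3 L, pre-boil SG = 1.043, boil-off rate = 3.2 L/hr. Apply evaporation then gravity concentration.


V_post = V_pre − rate·(t/60);  SG_post = 1 + (SG_pre−1)·V_pre/V_post
V_post = 44.3 − 3.2·(87/60) = 39.6600
SG_post = 1 + (1.043 − 1)·44.3/39.6600

1.0480


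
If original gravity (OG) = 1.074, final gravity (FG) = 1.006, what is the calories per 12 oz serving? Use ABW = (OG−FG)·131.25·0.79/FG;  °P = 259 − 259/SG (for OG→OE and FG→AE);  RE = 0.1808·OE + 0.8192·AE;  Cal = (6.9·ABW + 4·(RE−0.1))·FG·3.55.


ABW = (1.074 − 1.006)·131.25·0.79/1.006 = 7.0087
OE = 259 − 259/1.074 = 17.8454 °P
AE = 259 − 259/1.006 = 1.5447 °P
RE = 0.1808·17.8454 + 0.8192·1.5447 = 4.4919 °P
Cal = (6.9·7.0087 + 4·(4.4919−0.1))·1.006·3.55

235.4473 kcal


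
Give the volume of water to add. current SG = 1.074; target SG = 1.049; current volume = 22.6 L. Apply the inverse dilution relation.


V_water = V·((SG_curr − 1)/(SG_target − 1) − 1)
V_water = 22.6·((1.074 − 1)/(1.049 − 1) − 1)

11.5306 L


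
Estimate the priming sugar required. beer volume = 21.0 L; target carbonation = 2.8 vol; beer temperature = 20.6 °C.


residual = 14.695·(0.01821 + 0.09011·e^(−0.04·T));  sugar = (target − residual)·4.0·V
residual = 14.695·(0.01821 + 0.09011·e^(−0.04·20.6)) = 0.8485
sugar = (2.8 − 0.8485)·4.0·21.0

163.9283 g


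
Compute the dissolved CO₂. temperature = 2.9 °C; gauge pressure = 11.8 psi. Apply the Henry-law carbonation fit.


vols = (P + 14.695)·(0.01821 + 0.09011·e^(−0.04·T))
vols = (11.8 + 14.695)·(0.01821 + 0.09011·e^(−0.04·2.9))

2.6085 volumes


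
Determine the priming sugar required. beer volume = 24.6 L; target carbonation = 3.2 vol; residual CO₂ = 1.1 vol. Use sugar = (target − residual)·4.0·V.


sugar = (3.2 − 1.1)·4.0·24.6

206.6400 g


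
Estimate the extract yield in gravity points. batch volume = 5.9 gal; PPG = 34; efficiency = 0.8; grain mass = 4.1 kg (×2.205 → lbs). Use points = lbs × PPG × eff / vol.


lbs = 4.1 × 2.205 = 9.0405
points = 9.0405 × 34 × 0.8 / 5.9

41.6782 points


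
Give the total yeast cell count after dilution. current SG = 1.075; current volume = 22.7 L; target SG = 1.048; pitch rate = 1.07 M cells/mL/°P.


V_w = V·((SG_c−1)/(SG_t−1)−1);  °P = 259 − 259/SG_t;  cells = rate·(V+V_w)·°P
V_w = 22.7·((1.075−1)/(1.048−1)−1) = 12.7687
V_final = 22.7 + 12.7687 = 35.4687
°P = 259 − 259/1.048 = 11.8626
cells = 1.07·35.4687·11.8626

450.2040 billion cells


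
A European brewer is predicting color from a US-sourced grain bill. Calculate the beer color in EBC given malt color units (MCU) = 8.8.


SRM = 1.4922·MCU^0.6859;  EBC = SRM·1.97
SRM = 1.4922·8.8^0.6859 = 6.6320
EBC = 6.6320·1.97

13.0651 EBC


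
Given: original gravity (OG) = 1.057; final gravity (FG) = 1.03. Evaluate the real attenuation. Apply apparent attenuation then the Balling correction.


AA = (OG−FG)/(OG−1)·100;  RA = AA·0.8192
AA = (1.057 − 1.03)/(1.057 − 1)·100 = 47.3684
RA = 47.3684·0.8192

38.8042 %


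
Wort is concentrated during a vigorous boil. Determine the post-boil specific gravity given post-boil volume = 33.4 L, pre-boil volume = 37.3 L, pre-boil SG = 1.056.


SG_post = 1 + (SG_pre − 1)·V_pre/V_post
pts_pre = (1.056 − 1)·1000 = 56.0000
pts_post = 56.0000·37.3/33.4 = 62.5389
SG_post = 1 + 62.5389/1000

1.0625


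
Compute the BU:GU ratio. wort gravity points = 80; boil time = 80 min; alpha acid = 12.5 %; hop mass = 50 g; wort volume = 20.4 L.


U = 1.65·0.000125^(GP/1000)·(1−e^(−0.04t))/4.15;  IBU = (α/100)·m·U·1000/V;  BU:GU = IBU/GP
U = 1.65·0.000125^(80/1000)·(1−e^(−0.04·80))/4.15 = 0.1858
IBU = (12.5/100)·50·0.1858·1000/20.4 = 56.9331
BU:GU = 56.9331/80

0.7117


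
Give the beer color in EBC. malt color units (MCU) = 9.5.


SRM = 1.4922·MCU^0.6859;  EBC = SRM·1.97
SRM = 1.4922·9.5^0.6859 = 6.9895
EBC = 6.9895·1.97

13.7694 EBC


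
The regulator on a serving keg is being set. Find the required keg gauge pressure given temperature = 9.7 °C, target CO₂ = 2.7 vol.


psi = vols/(0.01821 + 0.09011·e^(−0.04·T)) − 14.695
psi = 2.7/(0.01821 + 0.09011·e^(−0.04·9.7)) − 14.695

19.3350 psi


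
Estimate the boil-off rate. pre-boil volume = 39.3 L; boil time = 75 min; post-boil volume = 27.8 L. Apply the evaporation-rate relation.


rate = (V_pre − V_post) / (t_min/60)
rate = (39.3 − 27.8) / (75/60)

9.2000 L/hr


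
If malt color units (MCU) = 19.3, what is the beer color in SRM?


SRM = 1.4922 · MCU^0.6859
SRM = 1.4922 · 19.3^0.6859

11.3656 SRM


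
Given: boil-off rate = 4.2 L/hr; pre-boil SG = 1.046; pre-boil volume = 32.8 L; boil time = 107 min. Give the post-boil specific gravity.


V_post = V_pre − rate·(t/60);  SG_post = 1 + (SG_pre−1)·V_pre/V_post
V_post = 32.8 − 4.2·(107/60) = 25.3100
SG_post = 1 + (1.046 − 1)·32.8/25.3100

1.0596


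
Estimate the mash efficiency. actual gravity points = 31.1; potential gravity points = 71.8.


efficiency = actual / potential × 100
efficiency = 31.1 / 71.8 × 100

43.3148 %


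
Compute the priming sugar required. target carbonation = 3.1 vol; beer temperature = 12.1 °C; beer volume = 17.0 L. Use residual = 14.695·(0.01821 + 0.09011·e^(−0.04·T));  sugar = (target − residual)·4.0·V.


residual = 14.695·(0.01821 + 0.09011·e^(−0.04·12.1)) = 1.0837
sugar = (3.1 − 1.0837)·4.0·17.0

137.1086 g


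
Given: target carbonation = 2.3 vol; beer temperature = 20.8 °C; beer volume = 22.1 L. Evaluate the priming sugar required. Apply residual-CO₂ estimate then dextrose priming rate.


residual = 14.695·(0.01821 + 0.09011·e^(−0.04·T));  sugar = (target − residual)·4.0·V
residual = 14.695·(0.01821 + 0.09011·e^(−0.04·20.8)) = 0.8438
sugar = (2.3 − 0.8438)·4.0·22.1

128.7242 g


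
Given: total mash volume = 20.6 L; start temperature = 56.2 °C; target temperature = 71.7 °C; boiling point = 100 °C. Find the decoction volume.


V_dec = V_total·(T_target − T_start)/(T_boil − T_start)
V_dec = 20.6·(71.7 − 56.2)/(100 − 56.2)

7.2900 L


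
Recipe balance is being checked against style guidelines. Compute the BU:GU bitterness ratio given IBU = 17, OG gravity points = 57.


BU:GU = IBU / OG_points
BU:GU = 17 / 57

0.2982


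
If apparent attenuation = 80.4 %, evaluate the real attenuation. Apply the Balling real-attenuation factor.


RA = AA · 0.8192
RA = 80.4 · 0.8192

65.8637 %


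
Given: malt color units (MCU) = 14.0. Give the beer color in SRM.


SRM = 1.4922 · MCU^0.6859
SRM = 1.4922 · 14.0^0.6859

9.1192 SRM


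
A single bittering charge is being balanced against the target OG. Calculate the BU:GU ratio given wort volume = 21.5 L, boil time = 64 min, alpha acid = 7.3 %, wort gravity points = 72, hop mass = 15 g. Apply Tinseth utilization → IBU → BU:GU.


U = 1.65·0.000125^(GP/1000)·(1−e^(−0.04t))/4.15;  IBU = (α/100)·m·U·1000/V;  BU:GU = IBU/GP
U = 1.65·0.000125^(72/1000)·(1−e^(−0.04·64))/4.15 = 0.1921
IBU = (7.3/100)·15·0.1921·1000/21.5 = 9.7824
BU:GU = 9.7824/72

0.1359


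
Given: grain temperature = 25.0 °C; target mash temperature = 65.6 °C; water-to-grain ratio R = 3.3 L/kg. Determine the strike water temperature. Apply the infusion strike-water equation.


T_strike = (0.41/R)·(T_mash − T_grain) + T_mash
T_strike = (0.41/3.3)·(65.6 − 25.0) + 65.6

70.6442 °C


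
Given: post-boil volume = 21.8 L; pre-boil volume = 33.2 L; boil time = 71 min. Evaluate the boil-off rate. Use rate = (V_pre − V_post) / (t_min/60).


rate = (33.2 − 21.8) / (71/60)

9.6338 L/hr


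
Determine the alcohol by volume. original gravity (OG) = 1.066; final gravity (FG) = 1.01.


ABV = (OG − FG) · 131.25
ABV = (1.066 − 1.01) · 131.25

7.3500 % ABV


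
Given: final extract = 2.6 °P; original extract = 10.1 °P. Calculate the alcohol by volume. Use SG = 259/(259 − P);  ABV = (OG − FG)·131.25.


OG = 259/(259 − 10.1) = 1.0406
FG = 259/(259 − 2.6) = 1.0101
ABV = (1.0406 − 1.0101)·131.25

3.9950 % ABV


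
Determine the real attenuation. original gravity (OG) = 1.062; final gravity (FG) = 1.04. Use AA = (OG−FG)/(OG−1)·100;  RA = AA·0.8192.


AA = (1.062 − 1.04)/(1.062 − 1)·100 = 35.4839
RA = 35.4839·0.8192

29.0684 %


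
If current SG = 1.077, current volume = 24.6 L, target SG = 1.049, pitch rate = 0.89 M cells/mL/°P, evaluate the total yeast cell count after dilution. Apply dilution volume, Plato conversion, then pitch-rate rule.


V_w = V·((SG_c−1)/(SG_t−1)−1);  °P = 259 − 259/SG_t;  cells = rate·(V+V_w)·°P
V_w = 24.6·((1.077−1)/(1.049−1)−1) = 14.0571
V_final = 24.6 + 14.0571 = 38.6571
°P = 259 − 259/1.049 = 12.0982
cells = 0.89·38.6571·12.0982

416.2365 billion cells


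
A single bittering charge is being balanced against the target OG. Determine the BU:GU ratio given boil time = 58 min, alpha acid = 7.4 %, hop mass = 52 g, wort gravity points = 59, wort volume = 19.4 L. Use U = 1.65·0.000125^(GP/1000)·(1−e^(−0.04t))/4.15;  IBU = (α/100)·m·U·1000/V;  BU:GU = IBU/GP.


U = 1.65·0.000125^(59/1000)·(1−e^(−0.04·58))/4.15 = 0.2110
IBU = (7.4/100)·52·0.2110·1000/19.4 = 41.8467
BU:GU = 41.8467/59

0.7093


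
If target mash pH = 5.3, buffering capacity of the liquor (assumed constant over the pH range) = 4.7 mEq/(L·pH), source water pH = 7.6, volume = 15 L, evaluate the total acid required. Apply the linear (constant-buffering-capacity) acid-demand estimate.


acid = buffering capacity · (pH_source − pH_target) · V
acid = 4.7 · (7.6 − 5.3) · 15

162.1500 mEq


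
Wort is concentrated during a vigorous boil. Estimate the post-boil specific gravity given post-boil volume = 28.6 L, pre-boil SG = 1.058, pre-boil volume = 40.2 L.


SG_post = 1 + (SG_pre − 1)·V_pre/V_post
pts_pre = (1.058 − 1)·1000 = 58.0000
pts_post = 58.0000·40.2/28.6 = 81.5245
SG_post = 1 + 81.5245/1000

1.0815


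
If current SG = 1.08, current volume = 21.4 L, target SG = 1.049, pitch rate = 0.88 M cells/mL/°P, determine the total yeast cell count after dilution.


V_w = V·((SG_c−1)/(SG_t−1)−1);  °P = 259 − 259/SG_t;  cells = rate·(V+V_w)·°P
V_w = 21.4·((1.08−1)/(1.049−1)−1) = 13.5388
V_final = 21.4 + 13.5388 = 34.9388
°P = 259 − 259/1.049 = 12.0982
cells = 0.88·34.9388·12.0982

371.9724 billion cells


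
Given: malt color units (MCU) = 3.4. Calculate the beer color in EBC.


SRM = 1.4922·MCU^0.6859;  EBC = SRM·1.97
SRM = 1.4922·3.4^0.6859 = 3.4544
EBC = 3.4544·1.97

6.8051 EBC


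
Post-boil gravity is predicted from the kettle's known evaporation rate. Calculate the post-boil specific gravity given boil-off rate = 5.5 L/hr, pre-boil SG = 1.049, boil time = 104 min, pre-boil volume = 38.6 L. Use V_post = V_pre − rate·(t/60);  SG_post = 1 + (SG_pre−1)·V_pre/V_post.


V_post = 38.6 − 5.5·(104/60) = 29.0667
SG_post = 1 + (1.049 − 1)·38.6/29.0667

1.0651


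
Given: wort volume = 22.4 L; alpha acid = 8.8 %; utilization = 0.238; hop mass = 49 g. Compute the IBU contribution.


IBU = (α/100)·mass·U·1000 / V
IBU = (8.8/100)·49·0.238·1000 / 22.4

45.8150 IBU


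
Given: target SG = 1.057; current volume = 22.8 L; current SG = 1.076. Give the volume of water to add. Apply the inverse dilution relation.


V_water = V·((SG_curr − 1)/(SG_target − 1) − 1)
V_water = 22.8·((1.076 − 1)/(1.057 − 1) − 1)

7.6000 L


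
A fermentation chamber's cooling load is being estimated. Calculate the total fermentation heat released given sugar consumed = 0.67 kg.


Q = m_sugar · 590 kJ/kg
Q = 0.67 · 590

395.3000 kJ


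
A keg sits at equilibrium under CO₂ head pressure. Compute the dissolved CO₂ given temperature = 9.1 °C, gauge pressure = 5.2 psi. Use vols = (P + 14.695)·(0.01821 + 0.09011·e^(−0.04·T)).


vols = (5.2 + 14.695)·(0.01821 + 0.09011·e^(−0.04·9.1))

1.6080 volumes


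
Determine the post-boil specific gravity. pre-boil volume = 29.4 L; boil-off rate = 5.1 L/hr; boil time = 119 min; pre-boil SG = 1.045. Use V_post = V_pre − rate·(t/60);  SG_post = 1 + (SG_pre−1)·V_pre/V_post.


V_post = 29.4 − 5.1·(119/60) = 19.2850
SG_post = 1 + (1.045 − 1)·29.4/19.2850

1.0686


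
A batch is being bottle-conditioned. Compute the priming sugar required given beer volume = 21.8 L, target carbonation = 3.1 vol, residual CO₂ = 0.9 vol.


sugar = (target − residual)·4.0·V
sugar = (3.1 − 0.9)·4.0·21.8

191.8400 g


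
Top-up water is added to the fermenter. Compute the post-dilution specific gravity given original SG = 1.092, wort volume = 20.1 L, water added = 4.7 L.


SG_new = 1 + (SG_old − 1)·V_old/(V_old + V_water)
pts = (1.092 − 1)·1000·20.1/(20.1 + 4.7) = 74.5645
SG_new = 1 + 74.5645/1000

1.0746
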